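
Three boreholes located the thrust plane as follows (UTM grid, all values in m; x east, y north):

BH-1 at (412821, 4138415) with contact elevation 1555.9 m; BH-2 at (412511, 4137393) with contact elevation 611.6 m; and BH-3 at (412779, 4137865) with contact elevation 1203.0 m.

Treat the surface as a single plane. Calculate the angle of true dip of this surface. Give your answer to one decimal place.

53.6°

Let the plane be z = a·x + b·y + c.
BH-2−BH-1: −310a − 1022b = −944.3;  BH-3−BH-1: −42a − 550b = −352.9.
Solving gives a = 1.24397, b = 0.54664.
Gradient magnitude |∇z| = √(a² + b²) = √(1.54747 + 0.29882) = 1.35878.
True dip = arctan(1.35878) = 53.6°, dipping toward WSW (azimuth ≈ 246°).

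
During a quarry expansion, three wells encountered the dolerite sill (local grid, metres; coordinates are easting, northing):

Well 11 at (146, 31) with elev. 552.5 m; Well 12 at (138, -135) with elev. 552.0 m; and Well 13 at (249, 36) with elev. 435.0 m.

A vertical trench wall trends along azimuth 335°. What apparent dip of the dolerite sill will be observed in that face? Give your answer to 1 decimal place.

28.2°

Two edge vectors: Well 11→Well 12 = (-8, -166, -0.5), Well 11→Well 13 = (103, 5, -117.5).
Normal n = (Well 11→Well 12) × (Well 11→Well 13) = (19507.5, -991.5, 17058).
So ∂z/∂easting = −n_x/n_z = −1.14360 and ∂z/∂northing = −n_y/n_z = 0.05813.
Unit vector along 335° is (sin 335°, cos 335°) = (-0.4226, 0.9063).
Slope in that direction = a·(-0.4226) + b·(0.9063) = 0.53598.
Apparent dip = arctan|0.53598| = 28.2° (true dip is 48.9°, so apparent ≤ true as expected).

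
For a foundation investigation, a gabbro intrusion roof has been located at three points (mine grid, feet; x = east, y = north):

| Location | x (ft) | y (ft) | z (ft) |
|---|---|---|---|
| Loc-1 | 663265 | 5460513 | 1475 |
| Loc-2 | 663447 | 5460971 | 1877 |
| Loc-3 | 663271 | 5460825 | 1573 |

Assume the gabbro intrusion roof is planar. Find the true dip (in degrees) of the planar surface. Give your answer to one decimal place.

Two edge vectors: Loc-1→Loc-2 = (182, 458, 402), Loc-1→Loc-3 = (6, 312, 98).
Normal n = (Loc-1→Loc-2) × (Loc-1→Loc-3) = (-80540, -15424, 54036).
So ∂z/∂x = −n_x/n_z = 1.49049 and ∂z/∂y = −n_y/n_z = 0.28544.
Gradient magnitude |∇z| = √(a² + b²) = √(2.22155 + 0.08148) = 1.51757.
True dip = arctan(1.51757) = 56.6°, dipping toward W (azimuth ≈ 259°).

56.6°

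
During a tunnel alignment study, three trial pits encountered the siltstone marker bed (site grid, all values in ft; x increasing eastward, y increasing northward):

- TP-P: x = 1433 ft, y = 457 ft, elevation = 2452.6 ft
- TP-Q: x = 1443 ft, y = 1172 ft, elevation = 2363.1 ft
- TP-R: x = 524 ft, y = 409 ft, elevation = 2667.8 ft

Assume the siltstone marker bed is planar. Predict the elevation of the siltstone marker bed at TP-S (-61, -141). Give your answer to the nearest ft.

Let the plane be z = a·x + b·y + c.
TP-Q−TP-P: 10a + 715b = −89.5;  TP-R−TP-P: −909a − 48b = 215.2.
Solving gives a = −0.23030, b = −0.12195.
Then c = 2452.6 − a·1433 − b·457 = 2838.36.
At (-61, -141): z = 14.0 + 17.2 + 2838.36 = 2869.6 ft.

2870 ft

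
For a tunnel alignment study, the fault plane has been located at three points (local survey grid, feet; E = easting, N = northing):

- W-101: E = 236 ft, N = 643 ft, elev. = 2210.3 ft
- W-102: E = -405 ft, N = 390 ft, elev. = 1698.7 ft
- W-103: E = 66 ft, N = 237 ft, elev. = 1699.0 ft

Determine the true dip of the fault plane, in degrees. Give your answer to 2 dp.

Let the plane be z = a·E + b·N + c.
W-102−W-101: −641a − 253b = −511.6;  W-103−W-101: −170a − 406b = −511.3.
Solving gives a = 0.36067, b = 1.10834.
Gradient magnitude |∇z| = √(a² + b²) = √(0.13008 + 1.22842) = 1.16555.
True dip = arctan(1.16555) = 49.37°, dipping toward SSW (azimuth ≈ 198°).

49.37°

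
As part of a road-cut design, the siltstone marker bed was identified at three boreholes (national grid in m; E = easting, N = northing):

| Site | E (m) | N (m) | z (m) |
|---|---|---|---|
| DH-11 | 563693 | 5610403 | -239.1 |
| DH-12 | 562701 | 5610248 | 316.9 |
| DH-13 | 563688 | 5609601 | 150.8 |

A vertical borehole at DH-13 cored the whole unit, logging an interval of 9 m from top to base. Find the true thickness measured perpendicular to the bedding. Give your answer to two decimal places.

7.43 m

Two edge vectors: DH-11→DH-12 = (-992, -155, 556), DH-11→DH-13 = (-5, -802, 389.9).
Normal n = (DH-11→DH-12) × (DH-11→DH-13) = (385477.5, 384000.8, 794809).
So ∂z/∂E = −n_x/n_z = −0.48499 and ∂z/∂N = −n_y/n_z = −0.48314.
|∇z| = √(a²+b²) = 0.68457, so dip δ = arctan(0.68457) = 34.39°.
True thickness = vertical thickness × cos δ = 9 × cos 34.39° = 7.43 m.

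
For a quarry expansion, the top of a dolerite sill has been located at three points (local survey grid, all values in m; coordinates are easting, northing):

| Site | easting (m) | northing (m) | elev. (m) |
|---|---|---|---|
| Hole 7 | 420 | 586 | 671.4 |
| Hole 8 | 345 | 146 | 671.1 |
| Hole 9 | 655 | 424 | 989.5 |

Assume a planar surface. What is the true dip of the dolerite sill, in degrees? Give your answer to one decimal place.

50.9°

Let the plane be z = a·easting + b·northing + c.
Hole 8−Hole 7: −75a − 440b = −0.3;  Hole 9−Hole 7: 235a − 162b = 318.1.
Solving gives a = 1.21171, b = −0.20586.
Gradient magnitude |∇z| = √(a² + b²) = √(1.46823 + 0.04238) = 1.22907.
True dip = arctan(1.22907) = 50.9°, dipping toward W (azimuth ≈ 280°).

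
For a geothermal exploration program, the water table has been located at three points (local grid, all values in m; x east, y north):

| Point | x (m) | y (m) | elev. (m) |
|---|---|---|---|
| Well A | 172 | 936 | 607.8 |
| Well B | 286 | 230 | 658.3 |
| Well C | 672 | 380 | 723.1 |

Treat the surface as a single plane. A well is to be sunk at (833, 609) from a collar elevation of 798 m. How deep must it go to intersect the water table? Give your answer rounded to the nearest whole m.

Let the plane be z = a·x + b·y + c.
Well B−Well A: 114a − 706b = 50.5;  Well C−Well A: 500a − 556b = 115.3.
Solving gives a = 0.18412, b = −0.04180.
Then c = 607.8 − a·172 − b·936 = 615.26.
At (833, 609): z_contact = 153.4 − 25.5 + 615.26 = 743.2 m.
Depth below ground = 798 − 743.2 = 55 m.

55 m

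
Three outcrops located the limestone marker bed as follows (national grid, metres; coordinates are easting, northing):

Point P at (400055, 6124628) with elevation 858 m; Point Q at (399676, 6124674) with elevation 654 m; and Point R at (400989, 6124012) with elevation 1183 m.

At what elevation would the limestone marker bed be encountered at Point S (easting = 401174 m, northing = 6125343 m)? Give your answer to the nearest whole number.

1761 m

Let the plane be z = a·easting + b·northing + c.
Point Q−Point P: −379a + 46b = −204;  Point R−Point P: 934a − 616b = 325.
Solving gives a = 0.58117585, b = 0.35360105.
Then c = 858 − a·400055 − b·6124628 = −2397319.20.
At (401174, 6125343): z = 233152.6 + 2165927.7 − 2397319.20 = 1761.2 m.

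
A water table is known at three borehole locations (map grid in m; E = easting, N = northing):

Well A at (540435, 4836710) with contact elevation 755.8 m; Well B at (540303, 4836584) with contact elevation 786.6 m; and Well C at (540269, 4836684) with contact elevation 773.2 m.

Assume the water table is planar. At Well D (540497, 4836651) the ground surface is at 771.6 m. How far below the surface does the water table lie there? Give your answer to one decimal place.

Let the plane be z = a·E + b·N + c.
Well B−Well A: −132a − 126b = 30.8;  Well C−Well A: −166a − 26b = 17.4.
Solving gives a = −0.079592771, b = −0.161061542.
Then c = 755.8 − a·540435 − b·4836710 = 822778.49.
At (540497, 4836651): z_contact = −43019.65 − 778998.47 + 822778.49 = 760.37 m.
Depth below ground = 771.6 − 760.37 = 11.2 m.

11.2 m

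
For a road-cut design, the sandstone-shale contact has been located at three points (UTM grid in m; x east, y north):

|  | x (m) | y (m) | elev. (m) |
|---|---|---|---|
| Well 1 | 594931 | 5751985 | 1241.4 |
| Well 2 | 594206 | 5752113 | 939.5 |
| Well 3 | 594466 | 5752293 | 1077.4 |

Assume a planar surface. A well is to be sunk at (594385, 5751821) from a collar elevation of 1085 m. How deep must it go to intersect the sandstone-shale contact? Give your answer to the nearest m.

105 m

Let the plane be z = a·x + b·y + c.
Well 2−Well 1: −725a + 128b = −301.9;  Well 3−Well 1: −465a + 308b = −164.
Solving gives a = 0.43957260, b = 0.13117291.
Then c = 1241.4 − a·594931 − b·5751985 = −1014778.60.
At (594385, 5751821): z_contact = 261275.4 + 754483.1 − 1014778.60 = 979.9 m.
Depth below ground = 1085 − 979.9 = 105 m.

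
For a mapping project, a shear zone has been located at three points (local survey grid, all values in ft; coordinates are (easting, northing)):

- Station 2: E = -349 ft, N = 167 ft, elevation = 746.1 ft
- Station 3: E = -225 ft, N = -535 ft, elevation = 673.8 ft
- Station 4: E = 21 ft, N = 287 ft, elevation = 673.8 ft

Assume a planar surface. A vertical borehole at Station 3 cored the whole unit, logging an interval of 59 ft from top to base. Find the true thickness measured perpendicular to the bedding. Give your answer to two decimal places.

Two edge vectors: Station 2→Station 3 = (124, -702, -72.3), Station 2→Station 4 = (370, 120, -72.3).
Normal n = (Station 2→Station 3) × (Station 2→Station 4) = (59430.6, -17785.8, 274620).
So ∂z/∂E = −n_x/n_z = −0.21641 and ∂z/∂N = −n_y/n_z = 0.06477.
|∇z| = √(a²+b²) = 0.22589, so dip δ = arctan(0.22589) = 12.73°.
True thickness = vertical thickness × cos δ = 59 × cos 12.73° = 57.55 ft.

57.55 ft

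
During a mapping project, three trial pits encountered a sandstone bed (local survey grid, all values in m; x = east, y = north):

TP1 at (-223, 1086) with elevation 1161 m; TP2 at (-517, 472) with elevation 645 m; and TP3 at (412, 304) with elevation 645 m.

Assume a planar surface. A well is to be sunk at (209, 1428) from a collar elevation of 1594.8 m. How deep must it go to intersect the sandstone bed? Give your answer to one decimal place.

108.9 m

Two edge vectors: TP1→TP2 = (-294, -614, -516), TP1→TP3 = (635, -782, -516).
Normal n = (TP1→TP2) × (TP1→TP3) = (-86688, -479364, 619798).
So ∂z/∂x = −n_x/n_z = 0.139865 and ∂z/∂y = −n_y/n_z = 0.773420.
Intercept c from TP1: 1161 + 31.19 − 839.93 = 352.26.
At (209, 1428): z_contact = 29.23 + 1104.44 + 352.26 = 1485.93 m.
Depth below ground = 1594.8 − 1485.93 = 108.9 m.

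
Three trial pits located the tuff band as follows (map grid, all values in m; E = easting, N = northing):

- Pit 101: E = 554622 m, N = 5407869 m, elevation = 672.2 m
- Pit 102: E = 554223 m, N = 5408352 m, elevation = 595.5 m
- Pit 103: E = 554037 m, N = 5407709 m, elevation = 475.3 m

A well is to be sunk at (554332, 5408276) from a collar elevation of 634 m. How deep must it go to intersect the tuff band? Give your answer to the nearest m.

12 m

Let the plane be z = a·E + b·N + c.
Pit 102−Pit 101: −399a + 483b = −76.7;  Pit 103−Pit 101: −585a − 160b = −196.9.
Solving gives a = 0.30997763, b = 0.09726930.
Then c = 672.2 − a·554622 − b·5407869 = −697267.86.
At (554332, 5408276): z_contact = 171830.5 + 526059.2 − 697267.86 = 621.9 m.
Depth below ground = 634 − 621.9 = 12 m.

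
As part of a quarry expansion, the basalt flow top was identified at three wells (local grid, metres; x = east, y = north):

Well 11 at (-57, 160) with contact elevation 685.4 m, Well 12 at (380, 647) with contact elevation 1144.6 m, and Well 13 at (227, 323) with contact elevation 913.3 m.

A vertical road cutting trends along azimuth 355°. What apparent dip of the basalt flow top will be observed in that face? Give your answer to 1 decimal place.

Two edge vectors: Well 11→Well 12 = (437, 487, 459.2), Well 11→Well 13 = (284, 163, 227.9).
Normal n = (Well 11→Well 12) × (Well 11→Well 13) = (36137.7, 30820.5, -67077).
So ∂z/∂x = −n_x/n_z = 0.53875 and ∂z/∂y = −n_y/n_z = 0.45948.
Unit vector along 355° is (sin 355°, cos 355°) = (-0.0872, 0.9962).
Slope in that direction = a·(-0.0872) + b·(0.9962) = 0.41078.
Apparent dip = arctan|0.41078| = 22.3° (true dip is 35.3°, so apparent ≤ true as expected).

22.3°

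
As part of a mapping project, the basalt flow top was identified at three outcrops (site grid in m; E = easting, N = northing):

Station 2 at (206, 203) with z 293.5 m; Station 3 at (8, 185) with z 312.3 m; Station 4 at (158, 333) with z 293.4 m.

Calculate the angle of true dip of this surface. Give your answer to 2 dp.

5.60°

Two edge vectors: Station 2→Station 3 = (-198, -18, 18.8), Station 2→Station 4 = (-48, 130, -0.1).
Normal n = (Station 2→Station 3) × (Station 2→Station 4) = (-2442.2, -922.2, -26604).
So ∂z/∂E = −n_x/n_z = −0.09180 and ∂z/∂N = −n_y/n_z = −0.03466.
Gradient magnitude |∇z| = √(a² + b²) = √(0.00843 + 0.00120) = 0.09812.
True dip = arctan(0.09812) = 5.60°, dipping toward ENE (azimuth ≈ 069°).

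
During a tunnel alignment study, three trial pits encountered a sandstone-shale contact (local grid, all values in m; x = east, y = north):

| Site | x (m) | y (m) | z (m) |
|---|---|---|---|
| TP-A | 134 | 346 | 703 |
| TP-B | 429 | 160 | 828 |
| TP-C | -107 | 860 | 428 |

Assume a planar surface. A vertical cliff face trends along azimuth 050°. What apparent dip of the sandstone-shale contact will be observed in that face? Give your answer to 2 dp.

Let the plane be z = a·x + b·y + c.
TP-B−TP-A: 295a − 186b = 125;  TP-C−TP-A: −241a + 514b = −275.
Solving gives a = 0.12265, b = −0.47751.
Unit vector along 050° is (sin 50°, cos 50°) = (0.7660, 0.6428).
Slope in that direction = a·(0.7660) + b·(0.6428) = −0.21298.
Apparent dip = arctan|0.21298| = 12.02° (true dip is 26.2°, so apparent ≤ true as expected).

12.02°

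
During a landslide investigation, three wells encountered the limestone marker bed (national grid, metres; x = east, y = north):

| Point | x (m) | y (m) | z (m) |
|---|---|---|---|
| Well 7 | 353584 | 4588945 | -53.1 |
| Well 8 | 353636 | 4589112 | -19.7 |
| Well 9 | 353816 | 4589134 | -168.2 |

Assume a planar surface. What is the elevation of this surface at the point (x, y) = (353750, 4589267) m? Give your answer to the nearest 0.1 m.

-46.7 m

Two edge vectors: Well 7→Well 8 = (52, 167, 33.4), Well 7→Well 9 = (232, 189, -115.1).
Normal n = (Well 7→Well 8) × (Well 7→Well 9) = (-25534.3, 13734, -28916).
So ∂z/∂x = −n_x/n_z = −0.883050906 and ∂z/∂y = −n_y/n_z = 0.474961959.
Intercept c from Well 7: -53.1 + 312232.67 − 2179574.31 = −1867394.73.
At (353750, 4589267): z = −312379.3 + 2179727.2 − 1867394.73 = -46.7 m.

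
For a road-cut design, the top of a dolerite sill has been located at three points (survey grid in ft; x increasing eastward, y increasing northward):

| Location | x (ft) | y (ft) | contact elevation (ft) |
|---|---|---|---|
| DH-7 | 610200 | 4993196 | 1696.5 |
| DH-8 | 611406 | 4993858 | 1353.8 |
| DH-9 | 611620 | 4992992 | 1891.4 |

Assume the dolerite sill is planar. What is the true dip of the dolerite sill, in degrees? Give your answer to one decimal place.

Two edge vectors: DH-7→DH-8 = (1206, 662, -342.7), DH-7→DH-9 = (1420, -204, 194.9).
Normal n = (DH-7→DH-8) × (DH-7→DH-9) = (59113, -721683.4, -1186064).
So ∂z/∂x = −n_x/n_z = 0.04984 and ∂z/∂y = −n_y/n_z = −0.60847.
Gradient magnitude |∇z| = √(a² + b²) = √(0.00248 + 0.37023) = 0.61051.
True dip = arctan(0.61051) = 31.4°, dipping toward N (azimuth ≈ 355°).

31.4°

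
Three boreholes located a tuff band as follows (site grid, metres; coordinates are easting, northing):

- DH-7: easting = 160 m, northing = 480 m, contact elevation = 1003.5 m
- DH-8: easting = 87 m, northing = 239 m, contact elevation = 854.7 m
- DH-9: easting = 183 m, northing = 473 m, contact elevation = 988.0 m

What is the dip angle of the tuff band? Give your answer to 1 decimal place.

Let the plane be z = a·easting + b·northing + c.
DH-8−DH-7: −73a − 241b = −148.8;  DH-9−DH-7: 23a − 7b = −15.5.
Solving gives a = −0.44498, b = 0.75221.
Gradient magnitude |∇z| = √(a² + b²) = √(0.19801 + 0.56583) = 0.87397.
True dip = arctan(0.87397) = 41.2°, dipping toward SSE (azimuth ≈ 149°).

41.2°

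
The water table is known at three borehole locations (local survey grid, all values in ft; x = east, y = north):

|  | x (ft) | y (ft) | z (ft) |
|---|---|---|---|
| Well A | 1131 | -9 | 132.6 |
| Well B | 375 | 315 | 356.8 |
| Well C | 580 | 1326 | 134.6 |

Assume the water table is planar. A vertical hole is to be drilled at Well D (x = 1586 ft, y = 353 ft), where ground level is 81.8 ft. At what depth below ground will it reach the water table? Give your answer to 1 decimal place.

Two edge vectors: Well A→Well B = (-756, 324, 224.2), Well A→Well C = (-551, 1335, 2).
Normal n = (Well A→Well B) × (Well A→Well C) = (-298659, -122022.2, -830736).
So ∂z/∂x = −n_x/n_z = −0.359511 and ∂z/∂y = −n_y/n_z = −0.146884.
Intercept c from Well A: 132.6 + 406.61 − 1.32 = 537.89.
At (1586, 353): z_contact = −570.18 − 51.85 + 537.89 = -84.15 ft.
Depth below ground = 81.8 − (-84.15) = 165.9 ft.

165.9 ft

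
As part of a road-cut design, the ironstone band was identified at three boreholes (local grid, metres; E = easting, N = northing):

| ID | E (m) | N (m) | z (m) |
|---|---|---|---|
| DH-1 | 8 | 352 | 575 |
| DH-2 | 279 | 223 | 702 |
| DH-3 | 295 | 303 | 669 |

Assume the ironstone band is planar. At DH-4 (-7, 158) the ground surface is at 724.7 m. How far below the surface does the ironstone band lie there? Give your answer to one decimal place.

63.8 m

Two edge vectors: DH-1→DH-2 = (271, -129, 127), DH-1→DH-3 = (287, -49, 94).
Normal n = (DH-1→DH-2) × (DH-1→DH-3) = (-5903, 10975, 23744).
So ∂z/∂E = −n_x/n_z = 0.24861 and ∂z/∂N = −n_y/n_z = −0.46222.
Intercept c from DH-1: 575 − 1.99 + 162.70 = 735.71.
At (-7, 158): z_contact = −1.74 − 73.03 + 735.71 = 660.94 m.
Depth below ground = 724.7 − 660.94 = 63.8 m.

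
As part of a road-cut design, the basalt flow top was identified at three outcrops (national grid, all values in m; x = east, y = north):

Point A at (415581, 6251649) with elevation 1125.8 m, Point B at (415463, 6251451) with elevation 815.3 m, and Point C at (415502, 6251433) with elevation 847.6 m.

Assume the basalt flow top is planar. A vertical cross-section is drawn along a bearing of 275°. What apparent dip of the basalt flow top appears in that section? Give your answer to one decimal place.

Two edge vectors: Point A→Point B = (-118, -198, -310.5), Point A→Point C = (-79, -216, -278.2).
Normal n = (Point A→Point B) × (Point A→Point C) = (-11984.4, -8298.1, 9846).
So ∂z/∂x = −n_x/n_z = 1.21718 and ∂z/∂y = −n_y/n_z = 0.84279.
Unit vector along 275° is (sin 275°, cos 275°) = (-0.9962, 0.0872).
Slope in that direction = a·(-0.9962) + b·(0.0872) = −1.13910.
Apparent dip = arctan|1.13910| = 48.7° (true dip is 56.0°, so apparent ≤ true as expected).

48.7°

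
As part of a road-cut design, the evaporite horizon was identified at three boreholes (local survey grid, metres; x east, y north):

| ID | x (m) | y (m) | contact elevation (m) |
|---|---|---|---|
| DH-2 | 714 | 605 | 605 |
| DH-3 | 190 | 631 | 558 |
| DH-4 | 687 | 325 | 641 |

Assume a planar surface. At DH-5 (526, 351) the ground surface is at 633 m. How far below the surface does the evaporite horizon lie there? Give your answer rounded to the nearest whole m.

9 m

Let the plane be z = a·x + b·y + c.
DH-3−DH-2: −524a + 26b = −47;  DH-4−DH-2: −27a − 280b = 36.
Solving gives a = 0.08292, b = −0.13657.
Then c = 605 − a·714 − b·605 = 628.42.
At (526, 351): z_contact = 43.6 − 47.9 + 628.42 = 624.1 m.
Depth below ground = 633 − 624.1 = 9 m.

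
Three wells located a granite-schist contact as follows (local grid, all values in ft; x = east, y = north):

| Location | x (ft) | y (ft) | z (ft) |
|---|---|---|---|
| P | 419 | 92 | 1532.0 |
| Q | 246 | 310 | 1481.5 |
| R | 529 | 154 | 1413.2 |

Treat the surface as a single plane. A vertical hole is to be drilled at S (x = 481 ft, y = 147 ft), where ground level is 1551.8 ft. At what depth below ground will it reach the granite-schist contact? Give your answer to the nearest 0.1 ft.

Let the plane be z = a·x + b·y + c.
Q−P: −173a + 218b = −50.5;  R−P: 110a + 62b = −118.8.
Solving gives a = −0.65601, b = −0.75224.
Then c = 1532 − a·419 − b·92 = 1876.07.
At (481, 147): z_contact = −315.54 − 110.58 + 1876.07 = 1449.95 ft.
Depth below ground = 1551.8 − 1449.95 = 101.8 ft.

101.8 ft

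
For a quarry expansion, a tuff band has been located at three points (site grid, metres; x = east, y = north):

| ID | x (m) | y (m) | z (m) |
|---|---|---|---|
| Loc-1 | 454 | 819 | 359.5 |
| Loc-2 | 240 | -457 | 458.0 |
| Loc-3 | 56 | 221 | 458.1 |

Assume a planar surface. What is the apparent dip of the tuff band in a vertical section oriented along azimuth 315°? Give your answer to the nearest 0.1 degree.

Two edge vectors: Loc-1→Loc-2 = (-214, -1276, 98.5), Loc-1→Loc-3 = (-398, -598, 98.6).
Normal n = (Loc-1→Loc-2) × (Loc-1→Loc-3) = (-66910.6, -18102.6, -379876).
So ∂z/∂x = −n_x/n_z = −0.17614 and ∂z/∂y = −n_y/n_z = −0.04765.
Unit vector along 315° is (sin 315°, cos 315°) = (-0.7071, 0.7071).
Slope in that direction = a·(-0.7071) + b·(0.7071) = 0.09085.
Apparent dip = arctan|0.09085| = 5.2° (true dip is 10.3°, so apparent ≤ true as expected).

5.2°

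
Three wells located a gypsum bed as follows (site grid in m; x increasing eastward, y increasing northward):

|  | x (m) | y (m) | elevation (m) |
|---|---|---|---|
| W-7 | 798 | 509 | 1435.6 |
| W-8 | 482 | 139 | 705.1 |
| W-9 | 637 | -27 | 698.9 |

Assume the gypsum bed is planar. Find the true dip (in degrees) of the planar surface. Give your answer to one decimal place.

56.5°

Let the plane be z = a·x + b·y + c.
W-8−W-7: −316a − 370b = −730.5;  W-9−W-7: −161a − 536b = −736.7.
Solving gives a = 1.08345, b = 1.04900.
Gradient magnitude |∇z| = √(a² + b²) = √(1.17386 + 1.10040) = 1.50807.
True dip = arctan(1.50807) = 56.5°, dipping toward SW (azimuth ≈ 226°).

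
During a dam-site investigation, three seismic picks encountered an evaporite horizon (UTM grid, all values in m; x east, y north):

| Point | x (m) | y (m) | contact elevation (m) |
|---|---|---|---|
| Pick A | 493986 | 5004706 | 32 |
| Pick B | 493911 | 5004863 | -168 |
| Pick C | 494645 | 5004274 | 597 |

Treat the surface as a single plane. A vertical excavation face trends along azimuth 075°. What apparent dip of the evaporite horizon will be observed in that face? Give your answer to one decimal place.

16.4°

Two edge vectors: Pick A→Pick B = (-75, 157, -200), Pick A→Pick C = (659, -432, 565).
Normal n = (Pick A→Pick B) × (Pick A→Pick C) = (2305, -89425, -71063).
So ∂z/∂x = −n_x/n_z = 0.03244 and ∂z/∂y = −n_y/n_z = −1.25839.
Unit vector along 075° is (sin 75°, cos 75°) = (0.9659, 0.2588).
Slope in that direction = a·(0.9659) + b·(0.2588) = −0.29436.
Apparent dip = arctan|0.29436| = 16.4° (true dip is 51.5°, so apparent ≤ true as expected).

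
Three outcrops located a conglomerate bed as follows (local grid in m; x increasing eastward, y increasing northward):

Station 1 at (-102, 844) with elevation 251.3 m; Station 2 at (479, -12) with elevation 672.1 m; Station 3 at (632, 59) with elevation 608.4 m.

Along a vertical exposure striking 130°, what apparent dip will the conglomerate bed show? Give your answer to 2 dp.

15.04°

Let the plane be z = a·x + b·y + c.
Station 2−Station 1: 581a − 856b = 420.8;  Station 3−Station 1: 734a − 785b = 357.1.
Solving gives a = −0.14313, b = −0.58874.
Unit vector along 130° is (sin 130°, cos 130°) = (0.7660, -0.6428).
Slope in that direction = a·(0.7660) + b·(-0.6428) = 0.26879.
Apparent dip = arctan|0.26879| = 15.04° (true dip is 31.2°, so apparent ≤ true as expected).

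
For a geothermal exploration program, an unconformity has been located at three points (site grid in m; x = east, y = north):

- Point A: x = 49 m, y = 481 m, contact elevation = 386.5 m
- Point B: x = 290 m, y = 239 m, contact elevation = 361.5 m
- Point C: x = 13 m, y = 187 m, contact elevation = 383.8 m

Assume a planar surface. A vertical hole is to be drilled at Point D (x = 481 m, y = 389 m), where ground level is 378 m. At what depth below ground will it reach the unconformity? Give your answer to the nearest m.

30 m

Two edge vectors: Point A→Point B = (241, -242, -25), Point A→Point C = (-36, -294, -2.7).
Normal n = (Point A→Point B) × (Point A→Point C) = (-6696.6, 1550.7, -79566).
So ∂z/∂x = −n_x/n_z = −0.08416 and ∂z/∂y = −n_y/n_z = 0.01949.
Intercept c from Point A: 386.5 + 4.12 − 9.37 = 381.25.
At (481, 389): z_contact = −40.5 + 7.6 + 381.25 = 348.3 m.
Depth below ground = 378 − 348.3 = 30 m.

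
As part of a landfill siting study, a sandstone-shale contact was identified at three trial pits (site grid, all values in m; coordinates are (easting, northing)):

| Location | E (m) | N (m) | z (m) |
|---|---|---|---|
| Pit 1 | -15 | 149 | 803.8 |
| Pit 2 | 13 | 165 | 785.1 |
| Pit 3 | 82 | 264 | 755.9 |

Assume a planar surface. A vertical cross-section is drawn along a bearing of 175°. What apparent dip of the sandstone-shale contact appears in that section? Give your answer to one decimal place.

Let the plane be z = a·E + b·N + c.
Pit 2−Pit 1: 28a + 16b = −18.7;  Pit 3−Pit 1: 97a + 115b = −47.9.
Solving gives a = −0.82980, b = 0.28339.
Unit vector along 175° is (sin 175°, cos 175°) = (0.0872, -0.9962).
Slope in that direction = a·(0.0872) + b·(-0.9962) = −0.35464.
Apparent dip = arctan|0.35464| = 19.5° (true dip is 41.2°, so apparent ≤ true as expected).

19.5°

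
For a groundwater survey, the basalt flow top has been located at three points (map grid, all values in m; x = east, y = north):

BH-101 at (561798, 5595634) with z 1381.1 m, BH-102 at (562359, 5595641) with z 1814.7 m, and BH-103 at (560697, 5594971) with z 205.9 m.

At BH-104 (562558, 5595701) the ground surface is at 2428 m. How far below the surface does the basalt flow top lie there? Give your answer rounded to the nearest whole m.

Let the plane be z = a·x + b·y + c.
BH-102−BH-101: 561a + 7b = 433.6;  BH-103−BH-101: −1101a − 663b = −1175.2.
Solving gives a = 0.76667435, b = 0.49938392.
Then c = 1381.1 − a·561798 − b·5595634 = −3223704.64.
At (562558, 5595701): z_contact = 431298.8 + 2794403.1 − 3223704.64 = 1997.2 m.
Depth below ground = 2428 − 1997.2 = 431 m.

431 m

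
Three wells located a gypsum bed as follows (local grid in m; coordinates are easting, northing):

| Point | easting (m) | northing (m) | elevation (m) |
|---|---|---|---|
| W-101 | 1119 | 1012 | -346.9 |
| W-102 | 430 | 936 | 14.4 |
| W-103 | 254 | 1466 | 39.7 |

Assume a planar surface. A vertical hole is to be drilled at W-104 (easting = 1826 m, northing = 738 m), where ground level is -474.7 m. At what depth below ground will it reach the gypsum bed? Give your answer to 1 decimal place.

Two edge vectors: W-101→W-102 = (-689, -76, 361.3), W-101→W-103 = (-865, 454, 386.6).
Normal n = (W-101→W-102) × (W-101→W-103) = (-193411.8, -46157.1, -378546).
So ∂z/∂easting = −n_x/n_z = −0.510933 and ∂z/∂northing = −n_y/n_z = −0.121933.
Intercept c from W-101: -346.9 + 571.73 + 123.40 = 348.23.
At (1826, 738): z_contact = −932.96 − 89.99 + 348.23 = -674.72 m.
Depth below ground = -474.7 − (-674.72) = 200.0 m.

200.0 m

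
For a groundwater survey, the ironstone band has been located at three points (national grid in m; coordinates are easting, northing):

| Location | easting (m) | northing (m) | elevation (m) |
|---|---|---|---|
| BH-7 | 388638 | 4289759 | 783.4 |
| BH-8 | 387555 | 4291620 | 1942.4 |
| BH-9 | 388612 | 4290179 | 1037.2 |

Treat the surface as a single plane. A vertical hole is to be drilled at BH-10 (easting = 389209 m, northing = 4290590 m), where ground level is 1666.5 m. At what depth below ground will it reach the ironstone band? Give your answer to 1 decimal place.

403.1 m

Let the plane be z = a·easting + b·northing + c.
BH-8−BH-7: −1083a + 1861b = 1159;  BH-9−BH-7: −26a + 420b = 253.8.
Solving gives a = −0.035569803, b = 0.602083774.
Then c = 783.4 − a·388638 − b·4289759 = −2568187.11.
At (389209, 4290590): z_contact = −13844.09 + 2583294.62 − 2568187.11 = 1263.42 m.
Depth below ground = 1666.5 − 1263.42 = 403.1 m.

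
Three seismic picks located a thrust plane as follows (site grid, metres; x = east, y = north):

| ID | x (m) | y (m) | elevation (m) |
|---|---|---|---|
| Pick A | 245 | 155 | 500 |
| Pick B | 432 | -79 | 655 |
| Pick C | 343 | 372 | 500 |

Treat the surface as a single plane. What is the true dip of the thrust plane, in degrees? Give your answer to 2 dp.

30.16°

Let the plane be z = a·x + b·y + c.
Pick B−Pick A: 187a − 234b = 155;  Pick C−Pick A: 98a + 217b = 0.
Solving gives a = 0.52959, b = −0.23917.
Gradient magnitude |∇z| = √(a² + b²) = √(0.28047 + 0.05720) = 0.58110.
True dip = arctan(0.58110) = 30.16°, dipping toward WNW (azimuth ≈ 294°).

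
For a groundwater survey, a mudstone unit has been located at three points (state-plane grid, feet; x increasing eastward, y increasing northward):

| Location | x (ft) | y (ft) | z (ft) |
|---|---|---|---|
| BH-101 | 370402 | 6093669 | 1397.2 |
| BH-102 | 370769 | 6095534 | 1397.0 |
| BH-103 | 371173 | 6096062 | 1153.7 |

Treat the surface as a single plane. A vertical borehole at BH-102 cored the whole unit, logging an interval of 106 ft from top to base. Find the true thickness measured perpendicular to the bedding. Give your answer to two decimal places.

81.72 ft

Two edge vectors: BH-101→BH-102 = (367, 1865, -0.2), BH-101→BH-103 = (771, 2393, -243.5).
Normal n = (BH-101→BH-102) × (BH-101→BH-103) = (-453648.9, 89210.3, -559684).
So ∂z/∂x = −n_x/n_z = −0.81054 and ∂z/∂y = −n_y/n_z = 0.15939.
|∇z| = √(a²+b²) = 0.82607, so dip δ = arctan(0.82607) = 39.56°.
True thickness = vertical thickness × cos δ = 106 × cos 39.56° = 81.72 ft.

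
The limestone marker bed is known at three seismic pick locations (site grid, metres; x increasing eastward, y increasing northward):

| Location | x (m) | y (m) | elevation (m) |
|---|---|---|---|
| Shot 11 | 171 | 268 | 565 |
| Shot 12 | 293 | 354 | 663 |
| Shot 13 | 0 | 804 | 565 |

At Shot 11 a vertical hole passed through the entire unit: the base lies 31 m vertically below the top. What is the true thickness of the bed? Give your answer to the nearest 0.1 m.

25.5 m

Let the plane be z = a·x + b·y + c.
Shot 12−Shot 11: 122a + 86b = 98;  Shot 13−Shot 11: −171a + 536b = 0.
Solving gives a = 0.65580, b = 0.20922.
|∇z| = √(a²+b²) = 0.68836, so dip δ = arctan(0.68836) = 34.54°.
True thickness = vertical thickness × cos δ = 31 × cos 34.54° = 25.5 m.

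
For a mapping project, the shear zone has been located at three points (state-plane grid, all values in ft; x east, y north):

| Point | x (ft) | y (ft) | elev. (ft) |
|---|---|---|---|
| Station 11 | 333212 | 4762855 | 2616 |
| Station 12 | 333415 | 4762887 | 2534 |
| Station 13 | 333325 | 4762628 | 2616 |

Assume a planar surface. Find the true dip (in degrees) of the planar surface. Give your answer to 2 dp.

Two edge vectors: Station 11→Station 12 = (203, 32, -82), Station 11→Station 13 = (113, -227, 0).
Normal n = (Station 11→Station 12) × (Station 11→Station 13) = (-18614, -9266, -49697).
So ∂z/∂x = −n_x/n_z = −0.37455 and ∂z/∂y = −n_y/n_z = −0.18645.
Gradient magnitude |∇z| = √(a² + b²) = √(0.14029 + 0.03476) = 0.41839.
True dip = arctan(0.41839) = 22.70°, dipping toward ENE (azimuth ≈ 064°).

22.70°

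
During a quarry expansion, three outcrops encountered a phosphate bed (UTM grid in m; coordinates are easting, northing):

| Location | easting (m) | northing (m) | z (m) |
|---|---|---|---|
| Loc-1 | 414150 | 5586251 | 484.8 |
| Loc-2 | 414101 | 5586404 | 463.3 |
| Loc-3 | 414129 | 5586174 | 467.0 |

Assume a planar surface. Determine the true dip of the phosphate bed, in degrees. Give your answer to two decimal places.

Two edge vectors: Loc-1→Loc-2 = (-49, 153, -21.5), Loc-1→Loc-3 = (-21, -77, -17.8).
Normal n = (Loc-1→Loc-2) × (Loc-1→Loc-3) = (-4378.9, -420.7, 6986).
So ∂z/∂easting = −n_x/n_z = 0.62681 and ∂z/∂northing = −n_y/n_z = 0.06022.
Gradient magnitude |∇z| = √(a² + b²) = √(0.39289 + 0.00363) = 0.62970.
True dip = arctan(0.62970) = 32.20°, dipping toward W (azimuth ≈ 265°).

32.20°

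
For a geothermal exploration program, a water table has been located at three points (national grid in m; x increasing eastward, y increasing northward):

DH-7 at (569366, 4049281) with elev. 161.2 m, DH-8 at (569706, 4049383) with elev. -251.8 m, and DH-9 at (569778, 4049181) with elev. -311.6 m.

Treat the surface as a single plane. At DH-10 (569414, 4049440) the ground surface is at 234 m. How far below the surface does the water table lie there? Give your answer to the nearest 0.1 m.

149.0 m

Let the plane be z = a·x + b·y + c.
DH-8−DH-7: 340a + 102b = −413;  DH-9−DH-7: 412a − 100b = −472.8.
Solving gives a = −1.177596548, b = −0.123697780.
Then c = 161.2 − a·569366 − b·4049281 = 1171531.71.
At (569414, 4049440): z_contact = −670539.96 − 500906.74 + 1171531.71 = 85.01 m.
Depth below ground = 234 − 85.01 = 149.0 m.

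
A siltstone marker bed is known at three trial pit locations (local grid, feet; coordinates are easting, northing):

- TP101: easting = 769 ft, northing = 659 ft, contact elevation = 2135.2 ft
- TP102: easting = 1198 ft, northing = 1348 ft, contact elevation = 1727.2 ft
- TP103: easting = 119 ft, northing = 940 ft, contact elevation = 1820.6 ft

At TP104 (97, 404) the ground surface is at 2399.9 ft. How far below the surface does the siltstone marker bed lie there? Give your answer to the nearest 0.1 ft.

205.9 ft

Two edge vectors: TP101→TP102 = (429, 689, -408), TP101→TP103 = (-650, 281, -314.6).
Normal n = (TP101→TP102) × (TP101→TP103) = (-102111.4, 400163.4, 568399).
So ∂z/∂easting = −n_x/n_z = 0.179647 and ∂z/∂northing = −n_y/n_z = −0.704018.
Intercept c from TP101: 2135.2 − 138.15 + 463.95 = 2461.00.
At (97, 404): z_contact = 17.43 − 284.42 + 2461.00 = 2194.00 ft.
Depth below ground = 2399.9 − 2194.00 = 205.9 ft.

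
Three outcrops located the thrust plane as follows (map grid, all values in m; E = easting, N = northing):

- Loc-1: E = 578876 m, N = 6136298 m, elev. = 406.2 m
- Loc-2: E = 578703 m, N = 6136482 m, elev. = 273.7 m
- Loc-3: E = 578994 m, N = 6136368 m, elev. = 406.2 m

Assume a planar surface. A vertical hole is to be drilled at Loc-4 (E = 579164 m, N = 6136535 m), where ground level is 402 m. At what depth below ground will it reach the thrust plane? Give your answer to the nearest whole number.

26 m

Let the plane be z = a·E + b·N + c.
Loc-2−Loc-1: −173a + 184b = −132.5;  Loc-3−Loc-1: 118a + 70b = 0.
Solving gives a = 0.27422979, b = −0.46227308.
Then c = 406.2 − a·578876 − b·6136298 = 2678306.51.
At (579164, 6136535): z_contact = 158824.0 − 2836754.9 + 2678306.51 = 375.6 m.
Depth below ground = 402 − 375.6 = 26 m.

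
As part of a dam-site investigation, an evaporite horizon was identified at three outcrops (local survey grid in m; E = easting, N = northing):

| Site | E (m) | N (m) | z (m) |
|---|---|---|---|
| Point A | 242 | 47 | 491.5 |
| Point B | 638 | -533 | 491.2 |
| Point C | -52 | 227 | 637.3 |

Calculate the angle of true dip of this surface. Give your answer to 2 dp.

45.87°

Let the plane be z = a·E + b·N + c.
Point B−Point A: 396a − 580b = −0.3;  Point C−Point A: −294a + 180b = 145.8.
Solving gives a = −0.85157, b = −0.58090.
Gradient magnitude |∇z| = √(a² + b²) = √(0.72517 + 0.33745) = 1.03083.
True dip = arctan(1.03083) = 45.87°, dipping toward NE (azimuth ≈ 056°).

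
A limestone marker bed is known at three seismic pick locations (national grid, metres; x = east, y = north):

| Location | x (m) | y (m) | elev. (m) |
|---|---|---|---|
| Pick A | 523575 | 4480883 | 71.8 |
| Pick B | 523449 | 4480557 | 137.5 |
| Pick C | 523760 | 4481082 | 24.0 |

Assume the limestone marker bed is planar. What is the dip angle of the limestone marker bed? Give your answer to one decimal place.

Two edge vectors: Pick A→Pick B = (-126, -326, 65.7), Pick A→Pick C = (185, 199, -47.8).
Normal n = (Pick A→Pick B) × (Pick A→Pick C) = (2508.5, 6131.7, 35236).
So ∂z/∂x = −n_x/n_z = −0.07119 and ∂z/∂y = −n_y/n_z = −0.17402.
Gradient magnitude |∇z| = √(a² + b²) = √(0.00507 + 0.03028) = 0.18802.
True dip = arctan(0.18802) = 10.6°, dipping toward NNE (azimuth ≈ 022°).

10.6°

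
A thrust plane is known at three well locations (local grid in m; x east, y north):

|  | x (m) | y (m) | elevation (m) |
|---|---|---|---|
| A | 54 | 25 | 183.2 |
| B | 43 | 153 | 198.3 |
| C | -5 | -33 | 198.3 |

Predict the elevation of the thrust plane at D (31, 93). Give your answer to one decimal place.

Two edge vectors: A→B = (-11, 128, 15.1), A→C = (-59, -58, 15.1).
Normal n = (A→B) × (A→C) = (2808.6, -724.8, 8190).
So ∂z/∂x = −n_x/n_z = −0.34293 and ∂z/∂y = −n_y/n_z = 0.08850.
Intercept c from A: 183.2 + 18.52 − 2.21 = 199.51.
At (31, 93): z = −10.6 + 8.2 + 199.51 = 197.1 m.

197.1 m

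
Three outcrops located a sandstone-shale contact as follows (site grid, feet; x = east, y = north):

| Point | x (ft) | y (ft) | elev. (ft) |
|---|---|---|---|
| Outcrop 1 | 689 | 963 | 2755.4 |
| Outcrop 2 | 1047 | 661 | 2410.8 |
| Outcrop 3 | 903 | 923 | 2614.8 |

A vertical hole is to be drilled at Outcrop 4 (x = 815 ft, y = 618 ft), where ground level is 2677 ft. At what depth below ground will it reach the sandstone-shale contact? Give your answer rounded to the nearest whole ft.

Let the plane be z = a·x + b·y + c.
Outcrop 2−Outcrop 1: 358a − 302b = −344.6;  Outcrop 3−Outcrop 1: 214a − 40b = −140.6.
Solving gives a = −0.57003, b = 0.46533.
Then c = 2755.4 − a·689 − b·963 = 2700.04.
At (815, 618): z_contact = −464.6 + 287.6 + 2700.04 = 2523.0 ft.
Depth below ground = 2677 − 2523.0 = 154 ft.

154 ft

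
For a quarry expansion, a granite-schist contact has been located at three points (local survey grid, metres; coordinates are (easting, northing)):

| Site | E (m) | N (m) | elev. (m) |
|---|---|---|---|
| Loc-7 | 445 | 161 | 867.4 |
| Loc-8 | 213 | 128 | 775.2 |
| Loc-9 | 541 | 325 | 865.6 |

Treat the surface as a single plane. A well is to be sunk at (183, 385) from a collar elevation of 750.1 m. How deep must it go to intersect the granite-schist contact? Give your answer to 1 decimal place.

56.2 m

Let the plane be z = a·E + b·N + c.
Loc-8−Loc-7: −232a − 33b = −92.2;  Loc-9−Loc-7: 96a + 164b = −1.8.
Solving gives a = 0.43521, b = −0.26573.
Then c = 867.4 − a·445 − b·161 = 716.51.
At (183, 385): z_contact = 79.64 − 102.31 + 716.51 = 693.85 m.
Depth below ground = 750.1 − 693.85 = 56.2 m.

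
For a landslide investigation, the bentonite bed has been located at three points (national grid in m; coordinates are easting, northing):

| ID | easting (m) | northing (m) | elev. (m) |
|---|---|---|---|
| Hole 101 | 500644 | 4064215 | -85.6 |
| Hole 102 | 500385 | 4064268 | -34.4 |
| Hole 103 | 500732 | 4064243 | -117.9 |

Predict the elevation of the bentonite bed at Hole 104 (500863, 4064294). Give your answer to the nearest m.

-169 m

Let the plane be z = a·easting + b·northing + c.
Hole 102−Hole 101: −259a + 53b = 51.2;  Hole 103−Hole 101: 88a + 28b = −32.3.
Solving gives a = −0.26397281, b = −0.32394260.
Then c = -85.6 − a·500644 − b·4064215 = 1448643.17.
At (500863, 4064294): z = −132214.2 − 1316598.0 + 1448643.17 = -169.0 m.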